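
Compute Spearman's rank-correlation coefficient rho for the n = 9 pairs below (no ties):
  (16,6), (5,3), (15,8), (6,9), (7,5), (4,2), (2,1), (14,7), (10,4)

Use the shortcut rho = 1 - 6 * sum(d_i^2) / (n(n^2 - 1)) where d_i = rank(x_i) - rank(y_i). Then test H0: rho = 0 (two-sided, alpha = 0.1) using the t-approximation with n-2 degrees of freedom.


Step 1: Rank x and y separately (midranks; no ties here).
rank(x): 16->9, 5->3, 15->8, 6->4, 7->5, 4->2, 2->1, 14->7, 10->6
rank(y): 6->6, 3->3, 8->8, 9->9, 5->5, 2->2, 1->1, 7->7, 4->4
Step 2: d_i = R_x(i) - R_y(i); compute d_i^2.
  (9-6)^2=9, (3-3)^2=0, (8-8)^2=0, (4-9)^2=25, (5-5)^2=0, (2-2)^2=0, (1-1)^2=0, (7-7)^2=0, (6-4)^2=4
sum(d^2) = 38.
Step 3: rho = 1 - 6*38 / (9*(9^2 - 1)) = 1 - 228/720 = 0.683333.
Step 4: Under H0, t = rho * sqrt((n-2)/(1-rho^2)) = 2.4763 ~ t(7).
Step 5: Two-sided p-value from the t-distribution with 7 df = 0.042442.
Step 6: alpha = 0.1. reject H0.

rho = 0.6833, p = 0.042442, reject H0 at alpha = 0.1.


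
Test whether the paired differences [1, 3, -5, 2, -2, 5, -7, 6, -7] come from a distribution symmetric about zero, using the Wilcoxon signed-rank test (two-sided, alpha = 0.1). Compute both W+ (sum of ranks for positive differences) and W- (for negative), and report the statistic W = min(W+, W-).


Step 1: Drop any zero differences (none here) and take |d_i|.
|d| = [1, 3, 5, 2, 2, 5, 7, 6, 7]
Step 2: Midrank |d_i| (ties get averaged ranks).
ranks: |1|->1, |3|->4, |5|->5.5, |2|->2.5, |2|->2.5, |5|->5.5, |7|->8.5, |6|->7, |7|->8.5
Step 3: Attach original signs; sum ranks with positive sign and with negative sign.
W+ = 1 + 4 + 2.5 + 5.5 + 7 = 20
W- = 5.5 + 2.5 + 8.5 + 8.5 = 25
(Check: W+ + W- = 45 should equal n(n+1)/2 = 45.)
Step 4: Test statistic W = min(W+, W-) = 20.
Step 5: Ties in |d|, so use the tie-corrected normal approximation.
        E[W] = n(n+1)/4 = 9*10/4 = 22.5.
        Tie groups: |d|=2 (t=2), |d|=5 (t=2), |d|=7 (t=2); sum(t^3 - t) = 18.
        Var[W] = n(n+1)(2n+1)/24 - sum(t^3-t)/48 = 1710/24 - 18/48 = 70.875.
        z = (W - E[W]) / sqrt(Var[W]) = (20 - 22.5) / 8.4187 = -0.2970.
        Two-sided p = 2*Phi(z) = 0.766499.
Step 6: alpha = 0.1. fail to reject H0.

W+ = 20, W- = 25, W = min = 20, p = 0.766499, fail to reject H0.


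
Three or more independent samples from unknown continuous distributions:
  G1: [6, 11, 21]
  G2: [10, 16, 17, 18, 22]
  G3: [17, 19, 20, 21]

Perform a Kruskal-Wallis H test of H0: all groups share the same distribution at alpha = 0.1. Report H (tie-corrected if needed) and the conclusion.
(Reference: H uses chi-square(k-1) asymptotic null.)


Step 1: Combine all N = 12 observations and assign midranks.
sorted (value, group, rank): (6,G1,1), (10,G2,2), (11,G1,3), (16,G2,4), (17,G2,5.5), (17,G3,5.5), (18,G2,7), (19,G3,8), (20,G3,9), (21,G1,10.5), (21,G3,10.5), (22,G2,12)
Step 2: Sum ranks within each group.
R_1 = 14.5 (n_1 = 3)
R_2 = 30.5 (n_2 = 5)
R_3 = 33 (n_3 = 4)
Step 3: H = 12/(N(N+1)) * sum(R_i^2/n_i) - 3(N+1)
     = 12/(12*13) * (14.5^2/3 + 30.5^2/5 + 33^2/4) - 3*13
     = 0.076923 * 528.383 - 39
     = 1.644872.
Step 4: Ties present; correction factor C = 1 - 12/(12^3 - 12) = 0.993007. Corrected H = 1.644872 / 0.993007 = 1.656455.
Step 5: Under H0, H ~ chi^2(2); p-value = 0.436823.
Step 6: alpha = 0.1. fail to reject H0.

H = 1.6565, df = 2, p = 0.436823, fail to reject H0.


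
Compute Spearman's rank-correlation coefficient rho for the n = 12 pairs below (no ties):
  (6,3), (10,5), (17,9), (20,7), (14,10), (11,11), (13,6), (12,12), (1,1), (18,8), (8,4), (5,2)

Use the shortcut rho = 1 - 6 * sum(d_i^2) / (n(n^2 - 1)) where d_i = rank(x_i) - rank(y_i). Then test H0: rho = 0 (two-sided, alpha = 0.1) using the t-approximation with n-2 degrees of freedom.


Step 1: Rank x and y separately (midranks; no ties here).
rank(x): 6->3, 10->5, 17->10, 20->12, 14->9, 11->6, 13->8, 12->7, 1->1, 18->11, 8->4, 5->2
rank(y): 3->3, 5->5, 9->9, 7->7, 10->10, 11->11, 6->6, 12->12, 1->1, 8->8, 4->4, 2->2
Step 2: d_i = R_x(i) - R_y(i); compute d_i^2.
  (3-3)^2=0, (5-5)^2=0, (10-9)^2=1, (12-7)^2=25, (9-10)^2=1, (6-11)^2=25, (8-6)^2=4, (7-12)^2=25, (1-1)^2=0, (11-8)^2=9, (4-4)^2=0, (2-2)^2=0
sum(d^2) = 90.
Step 3: rho = 1 - 6*90 / (12*(12^2 - 1)) = 1 - 540/1716 = 0.685315.
Step 4: Under H0, t = rho * sqrt((n-2)/(1-rho^2)) = 2.9759 ~ t(10).
Step 5: Two-sided p-value from the t-distribution with 10 df = 0.013906.
Step 6: alpha = 0.1. reject H0.

rho = 0.6853, p = 0.013906, reject H0 at alpha = 0.1.


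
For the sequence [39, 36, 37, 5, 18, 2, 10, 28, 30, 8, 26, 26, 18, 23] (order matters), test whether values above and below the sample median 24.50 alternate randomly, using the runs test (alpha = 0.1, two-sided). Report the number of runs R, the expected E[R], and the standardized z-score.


Step 1: Compute median = 24.50; label A = above, B = below.
Labels in order: AAABBBBAABAABB  (n_A = 7, n_B = 7)
Step 2: Count runs R = 6.
Step 3: Under H0 (random ordering), E[R] = 2*n_A*n_B/(n_A+n_B) + 1 = 2*7*7/14 + 1 = 8.0000.
        Var[R] = 2*n_A*n_B*(2*n_A*n_B - n_A - n_B) / ((n_A+n_B)^2 * (n_A+n_B-1)) = 8232/2548 = 3.2308.
        SD[R] = 1.7974.
Step 4: Continuity-corrected z = (R + 0.5 - E[R]) / SD[R] = (6 + 0.5 - 8.0000) / 1.7974 = -0.8345.
Step 5: Two-sided p-value via normal approximation = 2*(1 - Phi(|z|)) = 0.403986.
Step 6: alpha = 0.1. fail to reject H0.

R = 6, z = -0.8345, p = 0.403986, fail to reject H0.


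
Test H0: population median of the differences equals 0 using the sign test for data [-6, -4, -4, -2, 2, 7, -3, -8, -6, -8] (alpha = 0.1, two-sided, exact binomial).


Step 1: Discard zero differences. Original n = 10; n_eff = number of nonzero differences = 10.
Nonzero differences (with sign): -6, -4, -4, -2, +2, +7, -3, -8, -6, -8
Step 2: Count signs: positive = 2, negative = 8.
Step 3: Under H0: P(positive) = 0.5, so the number of positives S ~ Bin(10, 0.5).
Step 4: Two-sided exact p-value = sum of Bin(10,0.5) probabilities at or below the observed probability = 0.109375.
Step 5: alpha = 0.1. fail to reject H0.

n_eff = 10, pos = 2, neg = 8, p = 0.109375, fail to reject H0.


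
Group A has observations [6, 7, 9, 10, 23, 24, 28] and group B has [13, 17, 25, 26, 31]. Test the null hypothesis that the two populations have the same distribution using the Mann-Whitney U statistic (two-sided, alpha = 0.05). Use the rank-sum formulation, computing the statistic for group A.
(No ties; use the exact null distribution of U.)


Step 1: Combine and sort all 12 observations; assign midranks.
sorted (value, group): (6,X), (7,X), (9,X), (10,X), (13,Y), (17,Y), (23,X), (24,X), (25,Y), (26,Y), (28,X), (31,Y)
ranks: 6->1, 7->2, 9->3, 10->4, 13->5, 17->6, 23->7, 24->8, 25->9, 26->10, 28->11, 31->12
Step 2: Rank sum for X: R1 = 1 + 2 + 3 + 4 + 7 + 8 + 11 = 36.
Step 3: U_X = R1 - n1(n1+1)/2 = 36 - 7*8/2 = 36 - 28 = 8.
       U_Y = n1*n2 - U_X = 35 - 8 = 27.
Step 4: No ties, so the exact null distribution of U (based on enumerating the C(12,7) = 792 equally likely rank assignments) gives the two-sided p-value.
Step 5: p-value = 0.148990; compare to alpha = 0.05. fail to reject H0.

U_X = 8, p = 0.148990, fail to reject H0 at alpha = 0.05.


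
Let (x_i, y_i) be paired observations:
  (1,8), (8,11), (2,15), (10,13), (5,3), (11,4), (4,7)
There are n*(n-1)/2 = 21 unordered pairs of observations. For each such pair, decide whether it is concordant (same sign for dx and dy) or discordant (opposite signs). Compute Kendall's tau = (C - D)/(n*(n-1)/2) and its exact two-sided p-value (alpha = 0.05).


Step 1: Enumerate the 21 unordered pairs (i,j) with i<j and classify each by sign(x_j-x_i) * sign(y_j-y_i).
  (1,2):dx=+7,dy=+3->C; (1,3):dx=+1,dy=+7->C; (1,4):dx=+9,dy=+5->C; (1,5):dx=+4,dy=-5->D
  (1,6):dx=+10,dy=-4->D; (1,7):dx=+3,dy=-1->D; (2,3):dx=-6,dy=+4->D; (2,4):dx=+2,dy=+2->C
  (2,5):dx=-3,dy=-8->C; (2,6):dx=+3,dy=-7->D; (2,7):dx=-4,dy=-4->C; (3,4):dx=+8,dy=-2->D
  (3,5):dx=+3,dy=-12->D; (3,6):dx=+9,dy=-11->D; (3,7):dx=+2,dy=-8->D; (4,5):dx=-5,dy=-10->C
  (4,6):dx=+1,dy=-9->D; (4,7):dx=-6,dy=-6->C; (5,6):dx=+6,dy=+1->C; (5,7):dx=-1,dy=+4->D
  (6,7):dx=-7,dy=+3->D
Step 2: C = 9, D = 12, total pairs = 21.
Step 3: tau = (C - D)/(n(n-1)/2) = (9 - 12)/21 = -0.142857.
Step 4: Exact two-sided p-value (enumerate n! = 5040 permutations of y under H0): p = 0.772619.
Step 5: alpha = 0.05. fail to reject H0.

tau_b = -0.1429 (C=9, D=12), p = 0.772619, fail to reject H0.


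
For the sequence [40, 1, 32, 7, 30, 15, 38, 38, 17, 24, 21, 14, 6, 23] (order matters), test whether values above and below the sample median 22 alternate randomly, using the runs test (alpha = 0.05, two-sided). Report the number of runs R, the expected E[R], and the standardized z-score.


Step 1: Compute median = 22; label A = above, B = below.
Labels in order: ABABABAABABBBA  (n_A = 7, n_B = 7)
Step 2: Count runs R = 11.
Step 3: Under H0 (random ordering), E[R] = 2*n_A*n_B/(n_A+n_B) + 1 = 2*7*7/14 + 1 = 8.0000.
        Var[R] = 2*n_A*n_B*(2*n_A*n_B - n_A - n_B) / ((n_A+n_B)^2 * (n_A+n_B-1)) = 8232/2548 = 3.2308.
        SD[R] = 1.7974.
Step 4: Continuity-corrected z = (R - 0.5 - E[R]) / SD[R] = (11 - 0.5 - 8.0000) / 1.7974 = 1.3909.
Step 5: Two-sided p-value via normal approximation = 2*(1 - Phi(|z|)) = 0.164264.
Step 6: alpha = 0.05. fail to reject H0.

R = 11, z = 1.3909, p = 0.164264, fail to reject H0.


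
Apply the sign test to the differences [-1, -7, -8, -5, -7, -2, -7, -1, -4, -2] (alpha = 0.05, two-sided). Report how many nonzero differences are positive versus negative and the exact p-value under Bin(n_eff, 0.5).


Step 1: Discard zero differences. Original n = 10; n_eff = number of nonzero differences = 10.
Nonzero differences (with sign): -1, -7, -8, -5, -7, -2, -7, -1, -4, -2
Step 2: Count signs: positive = 0, negative = 10.
Step 3: Under H0: P(positive) = 0.5, so the number of positives S ~ Bin(10, 0.5).
Step 4: Two-sided exact p-value = sum of Bin(10,0.5) probabilities at or below the observed probability = 0.001953.
Step 5: alpha = 0.05. reject H0.

n_eff = 10, pos = 0, neg = 10, p = 0.001953, reject H0.


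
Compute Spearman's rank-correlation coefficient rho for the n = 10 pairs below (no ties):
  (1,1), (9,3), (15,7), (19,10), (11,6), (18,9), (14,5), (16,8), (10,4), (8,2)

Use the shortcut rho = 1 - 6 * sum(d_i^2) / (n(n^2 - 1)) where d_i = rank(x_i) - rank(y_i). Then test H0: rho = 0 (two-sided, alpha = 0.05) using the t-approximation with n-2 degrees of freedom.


Step 1: Rank x and y separately (midranks; no ties here).
rank(x): 1->1, 9->3, 15->7, 19->10, 11->5, 18->9, 14->6, 16->8, 10->4, 8->2
rank(y): 1->1, 3->3, 7->7, 10->10, 6->6, 9->9, 5->5, 8->8, 4->4, 2->2
Step 2: d_i = R_x(i) - R_y(i); compute d_i^2.
  (1-1)^2=0, (3-3)^2=0, (7-7)^2=0, (10-10)^2=0, (5-6)^2=1, (9-9)^2=0, (6-5)^2=1, (8-8)^2=0, (4-4)^2=0, (2-2)^2=0
sum(d^2) = 2.
Step 3: rho = 1 - 6*2 / (10*(10^2 - 1)) = 1 - 12/990 = 0.987879.
Step 4: Under H0, t = rho * sqrt((n-2)/(1-rho^2)) = 18.0003 ~ t(8).
Step 5: Two-sided p-value from the t-distribution with 8 df = 0.000000.
Step 6: alpha = 0.05. reject H0.

rho = 0.9879, p = 0.000000, reject H0 at alpha = 0.05.


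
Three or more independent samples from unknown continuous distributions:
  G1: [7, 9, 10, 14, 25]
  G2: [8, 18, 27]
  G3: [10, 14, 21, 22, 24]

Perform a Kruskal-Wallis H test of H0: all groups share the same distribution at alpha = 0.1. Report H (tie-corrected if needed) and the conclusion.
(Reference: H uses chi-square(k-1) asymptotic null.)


Step 1: Combine all N = 13 observations and assign midranks.
sorted (value, group, rank): (7,G1,1), (8,G2,2), (9,G1,3), (10,G1,4.5), (10,G3,4.5), (14,G1,6.5), (14,G3,6.5), (18,G2,8), (21,G3,9), (22,G3,10), (24,G3,11), (25,G1,12), (27,G2,13)
Step 2: Sum ranks within each group.
R_1 = 27 (n_1 = 5)
R_2 = 23 (n_2 = 3)
R_3 = 41 (n_3 = 5)
Step 3: H = 12/(N(N+1)) * sum(R_i^2/n_i) - 3(N+1)
     = 12/(13*14) * (27^2/5 + 23^2/3 + 41^2/5) - 3*14
     = 0.065934 * 658.333 - 42
     = 1.406593.
Step 4: Ties present; correction factor C = 1 - 12/(13^3 - 13) = 0.994505. Corrected H = 1.406593 / 0.994505 = 1.414365.
Step 5: Under H0, H ~ chi^2(2); p-value = 0.493031.
Step 6: alpha = 0.1. fail to reject H0.

H = 1.4144, df = 2, p = 0.493031, fail to reject H0.


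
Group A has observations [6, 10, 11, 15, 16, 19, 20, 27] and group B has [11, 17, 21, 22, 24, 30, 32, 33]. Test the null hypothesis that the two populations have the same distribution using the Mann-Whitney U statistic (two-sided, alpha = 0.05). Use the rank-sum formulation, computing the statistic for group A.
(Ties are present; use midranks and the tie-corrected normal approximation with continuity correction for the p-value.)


Step 1: Combine and sort all 16 observations; assign midranks.
sorted (value, group): (6,X), (10,X), (11,X), (11,Y), (15,X), (16,X), (17,Y), (19,X), (20,X), (21,Y), (22,Y), (24,Y), (27,X), (30,Y), (32,Y), (33,Y)
ranks: 6->1, 10->2, 11->3.5, 11->3.5, 15->5, 16->6, 17->7, 19->8, 20->9, 21->10, 22->11, 24->12, 27->13, 30->14, 32->15, 33->16
Step 2: Rank sum for X: R1 = 1 + 2 + 3.5 + 5 + 6 + 8 + 9 + 13 = 47.5.
Step 3: U_X = R1 - n1(n1+1)/2 = 47.5 - 8*9/2 = 47.5 - 36 = 11.5.
       U_Y = n1*n2 - U_X = 64 - 11.5 = 52.5.
Step 4: Ties are present, so use the tie-corrected normal approximation (with continuity correction) for the p-value.
Step 5: p-value = 0.035556; compare to alpha = 0.05. reject H0.

U_X = 11.5, p = 0.035556, reject H0 at alpha = 0.05.


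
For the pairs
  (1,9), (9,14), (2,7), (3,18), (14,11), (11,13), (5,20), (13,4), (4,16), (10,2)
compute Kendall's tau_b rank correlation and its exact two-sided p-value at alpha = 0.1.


Step 1: Enumerate the 45 unordered pairs (i,j) with i<j and classify each by sign(x_j-x_i) * sign(y_j-y_i).
  (1,2):dx=+8,dy=+5->C; (1,3):dx=+1,dy=-2->D; (1,4):dx=+2,dy=+9->C; (1,5):dx=+13,dy=+2->C
  (1,6):dx=+10,dy=+4->C; (1,7):dx=+4,dy=+11->C; (1,8):dx=+12,dy=-5->D; (1,9):dx=+3,dy=+7->C
  (1,10):dx=+9,dy=-7->D; (2,3):dx=-7,dy=-7->C; (2,4):dx=-6,dy=+4->D; (2,5):dx=+5,dy=-3->D
  (2,6):dx=+2,dy=-1->D; (2,7):dx=-4,dy=+6->D; (2,8):dx=+4,dy=-10->D; (2,9):dx=-5,dy=+2->D
  (2,10):dx=+1,dy=-12->D; (3,4):dx=+1,dy=+11->C; (3,5):dx=+12,dy=+4->C; (3,6):dx=+9,dy=+6->C
  (3,7):dx=+3,dy=+13->C; (3,8):dx=+11,dy=-3->D; (3,9):dx=+2,dy=+9->C; (3,10):dx=+8,dy=-5->D
  (4,5):dx=+11,dy=-7->D; (4,6):dx=+8,dy=-5->D; (4,7):dx=+2,dy=+2->C; (4,8):dx=+10,dy=-14->D
  (4,9):dx=+1,dy=-2->D; (4,10):dx=+7,dy=-16->D; (5,6):dx=-3,dy=+2->D; (5,7):dx=-9,dy=+9->D
  (5,8):dx=-1,dy=-7->C; (5,9):dx=-10,dy=+5->D; (5,10):dx=-4,dy=-9->C; (6,7):dx=-6,dy=+7->D
  (6,8):dx=+2,dy=-9->D; (6,9):dx=-7,dy=+3->D; (6,10):dx=-1,dy=-11->C; (7,8):dx=+8,dy=-16->D
  (7,9):dx=-1,dy=-4->C; (7,10):dx=+5,dy=-18->D; (8,9):dx=-9,dy=+12->D; (8,10):dx=-3,dy=-2->C
  (9,10):dx=+6,dy=-14->D
Step 2: C = 18, D = 27, total pairs = 45.
Step 3: tau = (C - D)/(n(n-1)/2) = (18 - 27)/45 = -0.200000.
Step 4: Exact two-sided p-value (enumerate n! = 3628800 permutations of y under H0): p = 0.484313.
Step 5: alpha = 0.1. fail to reject H0.

tau_b = -0.2000 (C=18, D=27), p = 0.484313, fail to reject H0.


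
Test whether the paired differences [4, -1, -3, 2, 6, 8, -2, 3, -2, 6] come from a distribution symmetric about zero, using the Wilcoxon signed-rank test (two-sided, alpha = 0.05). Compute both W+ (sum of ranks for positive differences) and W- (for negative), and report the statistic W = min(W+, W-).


Step 1: Drop any zero differences (none here) and take |d_i|.
|d| = [4, 1, 3, 2, 6, 8, 2, 3, 2, 6]
Step 2: Midrank |d_i| (ties get averaged ranks).
ranks: |4|->7, |1|->1, |3|->5.5, |2|->3, |6|->8.5, |8|->10, |2|->3, |3|->5.5, |2|->3, |6|->8.5
Step 3: Attach original signs; sum ranks with positive sign and with negative sign.
W+ = 7 + 3 + 8.5 + 10 + 5.5 + 8.5 = 42.5
W- = 1 + 5.5 + 3 + 3 = 12.5
(Check: W+ + W- = 55 should equal n(n+1)/2 = 55.)
Step 4: Test statistic W = min(W+, W-) = 12.5.
Step 5: Ties in |d|, so use the tie-corrected normal approximation.
        E[W] = n(n+1)/4 = 10*11/4 = 27.5.
        Tie groups: |d|=2 (t=3), |d|=3 (t=2), |d|=6 (t=2); sum(t^3 - t) = 36.
        Var[W] = n(n+1)(2n+1)/24 - sum(t^3-t)/48 = 2310/24 - 36/48 = 95.5.
        z = (W - E[W]) / sqrt(Var[W]) = (12.5 - 27.5) / 9.7724 = -1.5349.
        Two-sided p = 2*Phi(z) = 0.124800.
Step 6: alpha = 0.05. fail to reject H0.

W+ = 42.5, W- = 12.5, W = min = 12.5, p = 0.124800, fail to reject H0.


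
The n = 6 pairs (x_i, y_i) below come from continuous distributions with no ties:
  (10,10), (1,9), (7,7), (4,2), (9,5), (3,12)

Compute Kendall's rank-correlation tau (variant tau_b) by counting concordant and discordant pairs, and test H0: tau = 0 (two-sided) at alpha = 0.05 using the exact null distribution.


Step 1: Enumerate the 15 unordered pairs (i,j) with i<j and classify each by sign(x_j-x_i) * sign(y_j-y_i).
  (1,2):dx=-9,dy=-1->C; (1,3):dx=-3,dy=-3->C; (1,4):dx=-6,dy=-8->C; (1,5):dx=-1,dy=-5->C
  (1,6):dx=-7,dy=+2->D; (2,3):dx=+6,dy=-2->D; (2,4):dx=+3,dy=-7->D; (2,5):dx=+8,dy=-4->D
  (2,6):dx=+2,dy=+3->C; (3,4):dx=-3,dy=-5->C; (3,5):dx=+2,dy=-2->D; (3,6):dx=-4,dy=+5->D
  (4,5):dx=+5,dy=+3->C; (4,6):dx=-1,dy=+10->D; (5,6):dx=-6,dy=+7->D
Step 2: C = 7, D = 8, total pairs = 15.
Step 3: tau = (C - D)/(n(n-1)/2) = (7 - 8)/15 = -0.066667.
Step 4: Exact two-sided p-value (enumerate n! = 720 permutations of y under H0): p = 1.000000.
Step 5: alpha = 0.05. fail to reject H0.

tau_b = -0.0667 (C=7, D=8), p = 1.000000, fail to reject H0.


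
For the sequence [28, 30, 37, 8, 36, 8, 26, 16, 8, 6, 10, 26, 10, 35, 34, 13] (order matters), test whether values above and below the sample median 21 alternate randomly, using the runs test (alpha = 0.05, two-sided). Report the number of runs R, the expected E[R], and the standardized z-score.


Step 1: Compute median = 21; label A = above, B = below.
Labels in order: AAABABABBBBABAAB  (n_A = 8, n_B = 8)
Step 2: Count runs R = 10.
Step 3: Under H0 (random ordering), E[R] = 2*n_A*n_B/(n_A+n_B) + 1 = 2*8*8/16 + 1 = 9.0000.
        Var[R] = 2*n_A*n_B*(2*n_A*n_B - n_A - n_B) / ((n_A+n_B)^2 * (n_A+n_B-1)) = 14336/3840 = 3.7333.
        SD[R] = 1.9322.
Step 4: Continuity-corrected z = (R - 0.5 - E[R]) / SD[R] = (10 - 0.5 - 9.0000) / 1.9322 = 0.2588.
Step 5: Two-sided p-value via normal approximation = 2*(1 - Phi(|z|)) = 0.795809.
Step 6: alpha = 0.05. fail to reject H0.

R = 10, z = 0.2588, p = 0.795809, fail to reject H0.


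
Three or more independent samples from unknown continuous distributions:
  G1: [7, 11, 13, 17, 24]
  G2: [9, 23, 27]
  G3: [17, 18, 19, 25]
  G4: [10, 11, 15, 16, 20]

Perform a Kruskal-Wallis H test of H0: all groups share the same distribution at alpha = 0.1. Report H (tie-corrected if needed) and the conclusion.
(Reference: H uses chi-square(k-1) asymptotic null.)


Step 1: Combine all N = 17 observations and assign midranks.
sorted (value, group, rank): (7,G1,1), (9,G2,2), (10,G4,3), (11,G1,4.5), (11,G4,4.5), (13,G1,6), (15,G4,7), (16,G4,8), (17,G1,9.5), (17,G3,9.5), (18,G3,11), (19,G3,12), (20,G4,13), (23,G2,14), (24,G1,15), (25,G3,16), (27,G2,17)
Step 2: Sum ranks within each group.
R_1 = 36 (n_1 = 5)
R_2 = 33 (n_2 = 3)
R_3 = 48.5 (n_3 = 4)
R_4 = 35.5 (n_4 = 5)
Step 3: H = 12/(N(N+1)) * sum(R_i^2/n_i) - 3(N+1)
     = 12/(17*18) * (36^2/5 + 33^2/3 + 48.5^2/4 + 35.5^2/5) - 3*18
     = 0.039216 * 1462.31 - 54
     = 3.345588.
Step 4: Ties present; correction factor C = 1 - 12/(17^3 - 17) = 0.997549. Corrected H = 3.345588 / 0.997549 = 3.353808.
Step 5: Under H0, H ~ chi^2(3); p-value = 0.340223.
Step 6: alpha = 0.1. fail to reject H0.

H = 3.3538, df = 3, p = 0.340223, fail to reject H0.


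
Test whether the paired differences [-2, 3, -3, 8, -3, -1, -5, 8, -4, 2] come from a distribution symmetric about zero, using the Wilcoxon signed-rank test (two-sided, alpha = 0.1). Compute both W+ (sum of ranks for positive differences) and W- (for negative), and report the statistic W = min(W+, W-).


Step 1: Drop any zero differences (none here) and take |d_i|.
|d| = [2, 3, 3, 8, 3, 1, 5, 8, 4, 2]
Step 2: Midrank |d_i| (ties get averaged ranks).
ranks: |2|->2.5, |3|->5, |3|->5, |8|->9.5, |3|->5, |1|->1, |5|->8, |8|->9.5, |4|->7, |2|->2.5
Step 3: Attach original signs; sum ranks with positive sign and with negative sign.
W+ = 5 + 9.5 + 9.5 + 2.5 = 26.5
W- = 2.5 + 5 + 5 + 1 + 8 + 7 = 28.5
(Check: W+ + W- = 55 should equal n(n+1)/2 = 55.)
Step 4: Test statistic W = min(W+, W-) = 26.5.
Step 5: Ties in |d|, so use the tie-corrected normal approximation.
        E[W] = n(n+1)/4 = 10*11/4 = 27.5.
        Tie groups: |d|=2 (t=2), |d|=3 (t=3), |d|=8 (t=2); sum(t^3 - t) = 36.
        Var[W] = n(n+1)(2n+1)/24 - sum(t^3-t)/48 = 2310/24 - 36/48 = 95.5.
        z = (W - E[W]) / sqrt(Var[W]) = (26.5 - 27.5) / 9.7724 = -0.1023.
        Two-sided p = 2*Phi(z) = 0.918496.
Step 6: alpha = 0.1. fail to reject H0.

W+ = 26.5, W- = 28.5, W = min = 26.5, p = 0.918496, fail to reject H0.


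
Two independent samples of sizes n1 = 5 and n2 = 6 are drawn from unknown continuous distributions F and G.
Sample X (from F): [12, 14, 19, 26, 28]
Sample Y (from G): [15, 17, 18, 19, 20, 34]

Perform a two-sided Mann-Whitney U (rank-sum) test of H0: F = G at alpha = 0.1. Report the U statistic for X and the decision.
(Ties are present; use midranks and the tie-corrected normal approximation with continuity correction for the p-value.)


Step 1: Combine and sort all 11 observations; assign midranks.
sorted (value, group): (12,X), (14,X), (15,Y), (17,Y), (18,Y), (19,X), (19,Y), (20,Y), (26,X), (28,X), (34,Y)
ranks: 12->1, 14->2, 15->3, 17->4, 18->5, 19->6.5, 19->6.5, 20->8, 26->9, 28->10, 34->11
Step 2: Rank sum for X: R1 = 1 + 2 + 6.5 + 9 + 10 = 28.5.
Step 3: U_X = R1 - n1(n1+1)/2 = 28.5 - 5*6/2 = 28.5 - 15 = 13.5.
       U_Y = n1*n2 - U_X = 30 - 13.5 = 16.5.
Step 4: Ties are present, so use the tie-corrected normal approximation (with continuity correction) for the p-value.
Step 5: p-value = 0.854805; compare to alpha = 0.1. fail to reject H0.

U_X = 13.5, p = 0.854805, fail to reject H0 at alpha = 0.1.


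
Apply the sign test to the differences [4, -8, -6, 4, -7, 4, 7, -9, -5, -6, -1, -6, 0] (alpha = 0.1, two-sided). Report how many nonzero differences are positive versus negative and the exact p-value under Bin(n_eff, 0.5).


Step 1: Discard zero differences. Original n = 13; n_eff = number of nonzero differences = 12.
Nonzero differences (with sign): +4, -8, -6, +4, -7, +4, +7, -9, -5, -6, -1, -6
Step 2: Count signs: positive = 4, negative = 8.
Step 3: Under H0: P(positive) = 0.5, so the number of positives S ~ Bin(12, 0.5).
Step 4: Two-sided exact p-value = sum of Bin(12,0.5) probabilities at or below the observed probability = 0.387695.
Step 5: alpha = 0.1. fail to reject H0.

n_eff = 12, pos = 4, neg = 8, p = 0.387695, fail to reject H0.


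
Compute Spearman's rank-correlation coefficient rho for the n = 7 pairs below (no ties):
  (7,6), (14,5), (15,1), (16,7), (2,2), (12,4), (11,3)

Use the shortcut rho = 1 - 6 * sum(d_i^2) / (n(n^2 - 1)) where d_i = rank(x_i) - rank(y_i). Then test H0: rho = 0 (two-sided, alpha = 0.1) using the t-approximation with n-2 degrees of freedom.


Step 1: Rank x and y separately (midranks; no ties here).
rank(x): 7->2, 14->5, 15->6, 16->7, 2->1, 12->4, 11->3
rank(y): 6->6, 5->5, 1->1, 7->7, 2->2, 4->4, 3->3
Step 2: d_i = R_x(i) - R_y(i); compute d_i^2.
  (2-6)^2=16, (5-5)^2=0, (6-1)^2=25, (7-7)^2=0, (1-2)^2=1, (4-4)^2=0, (3-3)^2=0
sum(d^2) = 42.
Step 3: rho = 1 - 6*42 / (7*(7^2 - 1)) = 1 - 252/336 = 0.250000.
Step 4: Under H0, t = rho * sqrt((n-2)/(1-rho^2)) = 0.5774 ~ t(5).
Step 5: Two-sided p-value from the t-distribution with 5 df = 0.588724.
Step 6: alpha = 0.1. fail to reject H0.

rho = 0.2500, p = 0.588724, fail to reject H0 at alpha = 0.1.


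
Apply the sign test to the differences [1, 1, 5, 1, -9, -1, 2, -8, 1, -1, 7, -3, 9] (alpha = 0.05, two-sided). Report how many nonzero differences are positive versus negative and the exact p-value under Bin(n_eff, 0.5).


Step 1: Discard zero differences. Original n = 13; n_eff = number of nonzero differences = 13.
Nonzero differences (with sign): +1, +1, +5, +1, -9, -1, +2, -8, +1, -1, +7, -3, +9
Step 2: Count signs: positive = 8, negative = 5.
Step 3: Under H0: P(positive) = 0.5, so the number of positives S ~ Bin(13, 0.5).
Step 4: Two-sided exact p-value = sum of Bin(13,0.5) probabilities at or below the observed probability = 0.581055.
Step 5: alpha = 0.05. fail to reject H0.

n_eff = 13, pos = 8, neg = 5, p = 0.581055, fail to reject H0.


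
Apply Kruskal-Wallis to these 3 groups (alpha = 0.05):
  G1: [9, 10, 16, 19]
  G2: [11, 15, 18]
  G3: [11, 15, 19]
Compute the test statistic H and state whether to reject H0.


Step 1: Combine all N = 10 observations and assign midranks.
sorted (value, group, rank): (9,G1,1), (10,G1,2), (11,G2,3.5), (11,G3,3.5), (15,G2,5.5), (15,G3,5.5), (16,G1,7), (18,G2,8), (19,G1,9.5), (19,G3,9.5)
Step 2: Sum ranks within each group.
R_1 = 19.5 (n_1 = 4)
R_2 = 17 (n_2 = 3)
R_3 = 18.5 (n_3 = 3)
Step 3: H = 12/(N(N+1)) * sum(R_i^2/n_i) - 3(N+1)
     = 12/(10*11) * (19.5^2/4 + 17^2/3 + 18.5^2/3) - 3*11
     = 0.109091 * 305.479 - 33
     = 0.325000.
Step 4: Ties present; correction factor C = 1 - 18/(10^3 - 10) = 0.981818. Corrected H = 0.325000 / 0.981818 = 0.331019.
Step 5: Under H0, H ~ chi^2(2); p-value = 0.847462.
Step 6: alpha = 0.05. fail to reject H0.

H = 0.3310, df = 2, p = 0.847462, fail to reject H0.


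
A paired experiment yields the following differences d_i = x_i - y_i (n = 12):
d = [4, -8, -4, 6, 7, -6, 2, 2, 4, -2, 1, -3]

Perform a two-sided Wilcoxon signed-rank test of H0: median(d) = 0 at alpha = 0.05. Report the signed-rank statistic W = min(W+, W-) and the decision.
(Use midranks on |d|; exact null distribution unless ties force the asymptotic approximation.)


Step 1: Drop any zero differences (none here) and take |d_i|.
|d| = [4, 8, 4, 6, 7, 6, 2, 2, 4, 2, 1, 3]
Step 2: Midrank |d_i| (ties get averaged ranks).
ranks: |4|->7, |8|->12, |4|->7, |6|->9.5, |7|->11, |6|->9.5, |2|->3, |2|->3, |4|->7, |2|->3, |1|->1, |3|->5
Step 3: Attach original signs; sum ranks with positive sign and with negative sign.
W+ = 7 + 9.5 + 11 + 3 + 3 + 7 + 1 = 41.5
W- = 12 + 7 + 9.5 + 3 + 5 = 36.5
(Check: W+ + W- = 78 should equal n(n+1)/2 = 78.)
Step 4: Test statistic W = min(W+, W-) = 36.5.
Step 5: Ties in |d|, so use the tie-corrected normal approximation.
        E[W] = n(n+1)/4 = 12*13/4 = 39.
        Tie groups: |d|=2 (t=3), |d|=4 (t=3), |d|=6 (t=2); sum(t^3 - t) = 54.
        Var[W] = n(n+1)(2n+1)/24 - sum(t^3-t)/48 = 3900/24 - 54/48 = 161.375.
        z = (W - E[W]) / sqrt(Var[W]) = (36.5 - 39) / 12.7033 = -0.1968.
        Two-sided p = 2*Phi(z) = 0.843985.
Step 6: alpha = 0.05. fail to reject H0.

W+ = 41.5, W- = 36.5, W = min = 36.5, p = 0.843985, fail to reject H0.


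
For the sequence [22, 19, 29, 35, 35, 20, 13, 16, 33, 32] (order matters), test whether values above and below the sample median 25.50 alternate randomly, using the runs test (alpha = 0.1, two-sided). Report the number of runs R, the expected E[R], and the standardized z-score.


Step 1: Compute median = 25.50; label A = above, B = below.
Labels in order: BBAAABBBAA  (n_A = 5, n_B = 5)
Step 2: Count runs R = 4.
Step 3: Under H0 (random ordering), E[R] = 2*n_A*n_B/(n_A+n_B) + 1 = 2*5*5/10 + 1 = 6.0000.
        Var[R] = 2*n_A*n_B*(2*n_A*n_B - n_A - n_B) / ((n_A+n_B)^2 * (n_A+n_B-1)) = 2000/900 = 2.2222.
        SD[R] = 1.4907.
Step 4: Continuity-corrected z = (R + 0.5 - E[R]) / SD[R] = (4 + 0.5 - 6.0000) / 1.4907 = -1.0062.
Step 5: Two-sided p-value via normal approximation = 2*(1 - Phi(|z|)) = 0.314305.
Step 6: alpha = 0.1. fail to reject H0.

R = 4, z = -1.0062, p = 0.314305, fail to reject H0.


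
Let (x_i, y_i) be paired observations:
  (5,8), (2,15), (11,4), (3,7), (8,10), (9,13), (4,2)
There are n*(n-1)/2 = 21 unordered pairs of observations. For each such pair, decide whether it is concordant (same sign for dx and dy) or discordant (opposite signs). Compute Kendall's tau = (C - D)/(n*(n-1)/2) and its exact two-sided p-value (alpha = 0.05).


Step 1: Enumerate the 21 unordered pairs (i,j) with i<j and classify each by sign(x_j-x_i) * sign(y_j-y_i).
  (1,2):dx=-3,dy=+7->D; (1,3):dx=+6,dy=-4->D; (1,4):dx=-2,dy=-1->C; (1,5):dx=+3,dy=+2->C
  (1,6):dx=+4,dy=+5->C; (1,7):dx=-1,dy=-6->C; (2,3):dx=+9,dy=-11->D; (2,4):dx=+1,dy=-8->D
  (2,5):dx=+6,dy=-5->D; (2,6):dx=+7,dy=-2->D; (2,7):dx=+2,dy=-13->D; (3,4):dx=-8,dy=+3->D
  (3,5):dx=-3,dy=+6->D; (3,6):dx=-2,dy=+9->D; (3,7):dx=-7,dy=-2->C; (4,5):dx=+5,dy=+3->C
  (4,6):dx=+6,dy=+6->C; (4,7):dx=+1,dy=-5->D; (5,6):dx=+1,dy=+3->C; (5,7):dx=-4,dy=-8->C
  (6,7):dx=-5,dy=-11->C
Step 2: C = 10, D = 11, total pairs = 21.
Step 3: tau = (C - D)/(n(n-1)/2) = (10 - 11)/21 = -0.047619.
Step 4: Exact two-sided p-value (enumerate n! = 5040 permutations of y under H0): p = 1.000000.
Step 5: alpha = 0.05. fail to reject H0.

tau_b = -0.0476 (C=10, D=11), p = 1.000000, fail to reject H0.


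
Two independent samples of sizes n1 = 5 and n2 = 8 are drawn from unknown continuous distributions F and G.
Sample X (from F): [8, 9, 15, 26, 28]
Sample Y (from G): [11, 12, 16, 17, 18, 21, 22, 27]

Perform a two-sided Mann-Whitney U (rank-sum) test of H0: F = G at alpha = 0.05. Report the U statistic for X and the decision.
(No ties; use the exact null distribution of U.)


Step 1: Combine and sort all 13 observations; assign midranks.
sorted (value, group): (8,X), (9,X), (11,Y), (12,Y), (15,X), (16,Y), (17,Y), (18,Y), (21,Y), (22,Y), (26,X), (27,Y), (28,X)
ranks: 8->1, 9->2, 11->3, 12->4, 15->5, 16->6, 17->7, 18->8, 21->9, 22->10, 26->11, 27->12, 28->13
Step 2: Rank sum for X: R1 = 1 + 2 + 5 + 11 + 13 = 32.
Step 3: U_X = R1 - n1(n1+1)/2 = 32 - 5*6/2 = 32 - 15 = 17.
       U_Y = n1*n2 - U_X = 40 - 17 = 23.
Step 4: No ties, so the exact null distribution of U (based on enumerating the C(13,5) = 1287 equally likely rank assignments) gives the two-sided p-value.
Step 5: p-value = 0.724165; compare to alpha = 0.05. fail to reject H0.

U_X = 17, p = 0.724165, fail to reject H0 at alpha = 0.05.


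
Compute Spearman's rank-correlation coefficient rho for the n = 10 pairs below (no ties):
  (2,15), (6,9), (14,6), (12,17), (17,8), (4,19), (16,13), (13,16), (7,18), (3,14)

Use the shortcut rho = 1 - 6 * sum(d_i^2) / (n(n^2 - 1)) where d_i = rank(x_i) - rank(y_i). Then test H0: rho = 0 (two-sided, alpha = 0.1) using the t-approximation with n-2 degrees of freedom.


Step 1: Rank x and y separately (midranks; no ties here).
rank(x): 2->1, 6->4, 14->8, 12->6, 17->10, 4->3, 16->9, 13->7, 7->5, 3->2
rank(y): 15->6, 9->3, 6->1, 17->8, 8->2, 19->10, 13->4, 16->7, 18->9, 14->5
Step 2: d_i = R_x(i) - R_y(i); compute d_i^2.
  (1-6)^2=25, (4-3)^2=1, (8-1)^2=49, (6-8)^2=4, (10-2)^2=64, (3-10)^2=49, (9-4)^2=25, (7-7)^2=0, (5-9)^2=16, (2-5)^2=9
sum(d^2) = 242.
Step 3: rho = 1 - 6*242 / (10*(10^2 - 1)) = 1 - 1452/990 = -0.466667.
Step 4: Under H0, t = rho * sqrt((n-2)/(1-rho^2)) = -1.4924 ~ t(8).
Step 5: Two-sided p-value from the t-distribution with 8 df = 0.173939.
Step 6: alpha = 0.1. fail to reject H0.

rho = -0.4667, p = 0.173939, fail to reject H0 at alpha = 0.1.


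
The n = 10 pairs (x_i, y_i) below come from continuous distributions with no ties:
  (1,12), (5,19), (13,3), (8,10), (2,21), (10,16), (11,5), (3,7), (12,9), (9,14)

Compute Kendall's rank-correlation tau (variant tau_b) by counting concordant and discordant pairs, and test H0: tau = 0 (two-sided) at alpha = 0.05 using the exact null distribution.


Step 1: Enumerate the 45 unordered pairs (i,j) with i<j and classify each by sign(x_j-x_i) * sign(y_j-y_i).
  (1,2):dx=+4,dy=+7->C; (1,3):dx=+12,dy=-9->D; (1,4):dx=+7,dy=-2->D; (1,5):dx=+1,dy=+9->C
  (1,6):dx=+9,dy=+4->C; (1,7):dx=+10,dy=-7->D; (1,8):dx=+2,dy=-5->D; (1,9):dx=+11,dy=-3->D
  (1,10):dx=+8,dy=+2->C; (2,3):dx=+8,dy=-16->D; (2,4):dx=+3,dy=-9->D; (2,5):dx=-3,dy=+2->D
  (2,6):dx=+5,dy=-3->D; (2,7):dx=+6,dy=-14->D; (2,8):dx=-2,dy=-12->C; (2,9):dx=+7,dy=-10->D
  (2,10):dx=+4,dy=-5->D; (3,4):dx=-5,dy=+7->D; (3,5):dx=-11,dy=+18->D; (3,6):dx=-3,dy=+13->D
  (3,7):dx=-2,dy=+2->D; (3,8):dx=-10,dy=+4->D; (3,9):dx=-1,dy=+6->D; (3,10):dx=-4,dy=+11->D
  (4,5):dx=-6,dy=+11->D; (4,6):dx=+2,dy=+6->C; (4,7):dx=+3,dy=-5->D; (4,8):dx=-5,dy=-3->C
  (4,9):dx=+4,dy=-1->D; (4,10):dx=+1,dy=+4->C; (5,6):dx=+8,dy=-5->D; (5,7):dx=+9,dy=-16->D
  (5,8):dx=+1,dy=-14->D; (5,9):dx=+10,dy=-12->D; (5,10):dx=+7,dy=-7->D; (6,7):dx=+1,dy=-11->D
  (6,8):dx=-7,dy=-9->C; (6,9):dx=+2,dy=-7->D; (6,10):dx=-1,dy=-2->C; (7,8):dx=-8,dy=+2->D
  (7,9):dx=+1,dy=+4->C; (7,10):dx=-2,dy=+9->D; (8,9):dx=+9,dy=+2->C; (8,10):dx=+6,dy=+7->C
  (9,10):dx=-3,dy=+5->D
Step 2: C = 13, D = 32, total pairs = 45.
Step 3: tau = (C - D)/(n(n-1)/2) = (13 - 32)/45 = -0.422222.
Step 4: Exact two-sided p-value (enumerate n! = 3628800 permutations of y under H0): p = 0.108313.
Step 5: alpha = 0.05. fail to reject H0.

tau_b = -0.4222 (C=13, D=32), p = 0.108313, fail to reject H0.


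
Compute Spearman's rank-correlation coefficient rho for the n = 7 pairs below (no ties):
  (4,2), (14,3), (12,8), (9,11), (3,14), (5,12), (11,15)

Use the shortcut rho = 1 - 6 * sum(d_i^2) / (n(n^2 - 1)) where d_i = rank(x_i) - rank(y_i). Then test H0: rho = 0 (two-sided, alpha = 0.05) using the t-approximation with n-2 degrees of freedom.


Step 1: Rank x and y separately (midranks; no ties here).
rank(x): 4->2, 14->7, 12->6, 9->4, 3->1, 5->3, 11->5
rank(y): 2->1, 3->2, 8->3, 11->4, 14->6, 12->5, 15->7
Step 2: d_i = R_x(i) - R_y(i); compute d_i^2.
  (2-1)^2=1, (7-2)^2=25, (6-3)^2=9, (4-4)^2=0, (1-6)^2=25, (3-5)^2=4, (5-7)^2=4
sum(d^2) = 68.
Step 3: rho = 1 - 6*68 / (7*(7^2 - 1)) = 1 - 408/336 = -0.214286.
Step 4: Under H0, t = rho * sqrt((n-2)/(1-rho^2)) = -0.4906 ~ t(5).
Step 5: Two-sided p-value from the t-distribution with 5 df = 0.644512.
Step 6: alpha = 0.05. fail to reject H0.

rho = -0.2143, p = 0.644512, fail to reject H0 at alpha = 0.05.


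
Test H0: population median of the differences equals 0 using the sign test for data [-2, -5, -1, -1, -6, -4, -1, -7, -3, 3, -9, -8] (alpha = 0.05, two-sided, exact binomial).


Step 1: Discard zero differences. Original n = 12; n_eff = number of nonzero differences = 12.
Nonzero differences (with sign): -2, -5, -1, -1, -6, -4, -1, -7, -3, +3, -9, -8
Step 2: Count signs: positive = 1, negative = 11.
Step 3: Under H0: P(positive) = 0.5, so the number of positives S ~ Bin(12, 0.5).
Step 4: Two-sided exact p-value = sum of Bin(12,0.5) probabilities at or below the observed probability = 0.006348.
Step 5: alpha = 0.05. reject H0.

n_eff = 12, pos = 1, neg = 11, p = 0.006348, reject H0.


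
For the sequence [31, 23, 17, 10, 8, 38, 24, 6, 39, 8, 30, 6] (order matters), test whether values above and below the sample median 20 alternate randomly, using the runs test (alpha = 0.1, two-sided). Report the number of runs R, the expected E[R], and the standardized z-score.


Step 1: Compute median = 20; label A = above, B = below.
Labels in order: AABBBAABABAB  (n_A = 6, n_B = 6)
Step 2: Count runs R = 8.
Step 3: Under H0 (random ordering), E[R] = 2*n_A*n_B/(n_A+n_B) + 1 = 2*6*6/12 + 1 = 7.0000.
        Var[R] = 2*n_A*n_B*(2*n_A*n_B - n_A - n_B) / ((n_A+n_B)^2 * (n_A+n_B-1)) = 4320/1584 = 2.7273.
        SD[R] = 1.6514.
Step 4: Continuity-corrected z = (R - 0.5 - E[R]) / SD[R] = (8 - 0.5 - 7.0000) / 1.6514 = 0.3028.
Step 5: Two-sided p-value via normal approximation = 2*(1 - Phi(|z|)) = 0.762069.
Step 6: alpha = 0.1. fail to reject H0.

R = 8, z = 0.3028, p = 0.762069, fail to reject H0.


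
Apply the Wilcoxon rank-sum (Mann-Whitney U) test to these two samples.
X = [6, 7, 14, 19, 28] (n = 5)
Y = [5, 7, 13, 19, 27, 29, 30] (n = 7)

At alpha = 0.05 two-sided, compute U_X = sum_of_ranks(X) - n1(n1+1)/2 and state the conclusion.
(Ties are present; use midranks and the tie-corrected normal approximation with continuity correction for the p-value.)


Step 1: Combine and sort all 12 observations; assign midranks.
sorted (value, group): (5,Y), (6,X), (7,X), (7,Y), (13,Y), (14,X), (19,X), (19,Y), (27,Y), (28,X), (29,Y), (30,Y)
ranks: 5->1, 6->2, 7->3.5, 7->3.5, 13->5, 14->6, 19->7.5, 19->7.5, 27->9, 28->10, 29->11, 30->12
Step 2: Rank sum for X: R1 = 2 + 3.5 + 6 + 7.5 + 10 = 29.
Step 3: U_X = R1 - n1(n1+1)/2 = 29 - 5*6/2 = 29 - 15 = 14.
       U_Y = n1*n2 - U_X = 35 - 14 = 21.
Step 4: Ties are present, so use the tie-corrected normal approximation (with continuity correction) for the p-value.
Step 5: p-value = 0.624905; compare to alpha = 0.05. fail to reject H0.

U_X = 14, p = 0.624905, fail to reject H0 at alpha = 0.05.


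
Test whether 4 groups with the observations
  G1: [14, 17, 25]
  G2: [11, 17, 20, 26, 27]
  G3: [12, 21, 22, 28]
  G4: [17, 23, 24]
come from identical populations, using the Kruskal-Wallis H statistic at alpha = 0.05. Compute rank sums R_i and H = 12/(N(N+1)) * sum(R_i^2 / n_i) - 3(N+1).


Step 1: Combine all N = 15 observations and assign midranks.
sorted (value, group, rank): (11,G2,1), (12,G3,2), (14,G1,3), (17,G1,5), (17,G2,5), (17,G4,5), (20,G2,7), (21,G3,8), (22,G3,9), (23,G4,10), (24,G4,11), (25,G1,12), (26,G2,13), (27,G2,14), (28,G3,15)
Step 2: Sum ranks within each group.
R_1 = 20 (n_1 = 3)
R_2 = 40 (n_2 = 5)
R_3 = 34 (n_3 = 4)
R_4 = 26 (n_4 = 3)
Step 3: H = 12/(N(N+1)) * sum(R_i^2/n_i) - 3(N+1)
     = 12/(15*16) * (20^2/3 + 40^2/5 + 34^2/4 + 26^2/3) - 3*16
     = 0.050000 * 967.667 - 48
     = 0.383333.
Step 4: Ties present; correction factor C = 1 - 24/(15^3 - 15) = 0.992857. Corrected H = 0.383333 / 0.992857 = 0.386091.
Step 5: Under H0, H ~ chi^2(3); p-value = 0.943101.
Step 6: alpha = 0.05. fail to reject H0.

H = 0.3861, df = 3, p = 0.943101, fail to reject H0.


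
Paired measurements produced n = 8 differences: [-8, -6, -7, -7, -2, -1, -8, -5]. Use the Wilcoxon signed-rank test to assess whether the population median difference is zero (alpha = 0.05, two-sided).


Step 1: Drop any zero differences (none here) and take |d_i|.
|d| = [8, 6, 7, 7, 2, 1, 8, 5]
Step 2: Midrank |d_i| (ties get averaged ranks).
ranks: |8|->7.5, |6|->4, |7|->5.5, |7|->5.5, |2|->2, |1|->1, |8|->7.5, |5|->3
Step 3: Attach original signs; sum ranks with positive sign and with negative sign.
W+ = 0 = 0
W- = 7.5 + 4 + 5.5 + 5.5 + 2 + 1 + 7.5 + 3 = 36
(Check: W+ + W- = 36 should equal n(n+1)/2 = 36.)
Step 4: Test statistic W = min(W+, W-) = 0.
Step 5: Ties in |d|, so use the tie-corrected normal approximation.
        E[W] = n(n+1)/4 = 8*9/4 = 18.
        Tie groups: |d|=7 (t=2), |d|=8 (t=2); sum(t^3 - t) = 12.
        Var[W] = n(n+1)(2n+1)/24 - sum(t^3-t)/48 = 1224/24 - 12/48 = 50.75.
        z = (W - E[W]) / sqrt(Var[W]) = (0 - 18) / 7.1239 = -2.5267.
        Two-sided p = 2*Phi(z) = 0.011514.
Step 6: alpha = 0.05. reject H0.

W+ = 0, W- = 36, W = min = 0, p = 0.011514, reject H0.


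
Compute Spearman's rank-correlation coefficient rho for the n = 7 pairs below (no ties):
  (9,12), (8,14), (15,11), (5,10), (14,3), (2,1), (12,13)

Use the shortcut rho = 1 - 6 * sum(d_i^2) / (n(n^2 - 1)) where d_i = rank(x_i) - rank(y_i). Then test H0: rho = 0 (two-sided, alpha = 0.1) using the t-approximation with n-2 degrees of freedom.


Step 1: Rank x and y separately (midranks; no ties here).
rank(x): 9->4, 8->3, 15->7, 5->2, 14->6, 2->1, 12->5
rank(y): 12->5, 14->7, 11->4, 10->3, 3->2, 1->1, 13->6
Step 2: d_i = R_x(i) - R_y(i); compute d_i^2.
  (4-5)^2=1, (3-7)^2=16, (7-4)^2=9, (2-3)^2=1, (6-2)^2=16, (1-1)^2=0, (5-6)^2=1
sum(d^2) = 44.
Step 3: rho = 1 - 6*44 / (7*(7^2 - 1)) = 1 - 264/336 = 0.214286.
Step 4: Under H0, t = rho * sqrt((n-2)/(1-rho^2)) = 0.4906 ~ t(5).
Step 5: Two-sided p-value from the t-distribution with 5 df = 0.644512.
Step 6: alpha = 0.1. fail to reject H0.

rho = 0.2143, p = 0.644512, fail to reject H0 at alpha = 0.1.


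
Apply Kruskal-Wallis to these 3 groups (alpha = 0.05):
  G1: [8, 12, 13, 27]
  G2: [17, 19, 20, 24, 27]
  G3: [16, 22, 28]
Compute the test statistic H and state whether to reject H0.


Step 1: Combine all N = 12 observations and assign midranks.
sorted (value, group, rank): (8,G1,1), (12,G1,2), (13,G1,3), (16,G3,4), (17,G2,5), (19,G2,6), (20,G2,7), (22,G3,8), (24,G2,9), (27,G1,10.5), (27,G2,10.5), (28,G3,12)
Step 2: Sum ranks within each group.
R_1 = 16.5 (n_1 = 4)
R_2 = 37.5 (n_2 = 5)
R_3 = 24 (n_3 = 3)
Step 3: H = 12/(N(N+1)) * sum(R_i^2/n_i) - 3(N+1)
     = 12/(12*13) * (16.5^2/4 + 37.5^2/5 + 24^2/3) - 3*13
     = 0.076923 * 541.312 - 39
     = 2.639423.
Step 4: Ties present; correction factor C = 1 - 6/(12^3 - 12) = 0.996503. Corrected H = 2.639423 / 0.996503 = 2.648684.
Step 5: Under H0, H ~ chi^2(2); p-value = 0.265978.
Step 6: alpha = 0.05. fail to reject H0.

H = 2.6487, df = 2, p = 0.265978, fail to reject H0.
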